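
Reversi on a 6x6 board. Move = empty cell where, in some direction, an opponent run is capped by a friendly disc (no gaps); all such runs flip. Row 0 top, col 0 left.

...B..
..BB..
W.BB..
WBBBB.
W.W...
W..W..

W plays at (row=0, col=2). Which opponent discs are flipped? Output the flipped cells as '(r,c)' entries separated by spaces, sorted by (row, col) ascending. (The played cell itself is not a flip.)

Answer: (1,2) (2,2) (3,2)

Derivation:
Dir NW: edge -> no flip
Dir N: edge -> no flip
Dir NE: edge -> no flip
Dir W: first cell '.' (not opp) -> no flip
Dir E: opp run (0,3), next='.' -> no flip
Dir SW: first cell '.' (not opp) -> no flip
Dir S: opp run (1,2) (2,2) (3,2) capped by W -> flip
Dir SE: opp run (1,3), next='.' -> no flip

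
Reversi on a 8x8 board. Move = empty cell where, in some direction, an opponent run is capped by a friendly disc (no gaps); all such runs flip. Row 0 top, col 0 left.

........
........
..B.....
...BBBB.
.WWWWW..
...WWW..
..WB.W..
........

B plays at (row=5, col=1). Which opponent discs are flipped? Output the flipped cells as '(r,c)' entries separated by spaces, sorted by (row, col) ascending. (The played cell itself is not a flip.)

Answer: (4,2)

Derivation:
Dir NW: first cell '.' (not opp) -> no flip
Dir N: opp run (4,1), next='.' -> no flip
Dir NE: opp run (4,2) capped by B -> flip
Dir W: first cell '.' (not opp) -> no flip
Dir E: first cell '.' (not opp) -> no flip
Dir SW: first cell '.' (not opp) -> no flip
Dir S: first cell '.' (not opp) -> no flip
Dir SE: opp run (6,2), next='.' -> no flip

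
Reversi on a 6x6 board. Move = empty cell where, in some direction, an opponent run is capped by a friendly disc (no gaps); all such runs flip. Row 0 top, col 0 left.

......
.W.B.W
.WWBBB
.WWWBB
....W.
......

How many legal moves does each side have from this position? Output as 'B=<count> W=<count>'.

Answer: B=9 W=4

Derivation:
-- B to move --
(0,0): no bracket -> illegal
(0,1): no bracket -> illegal
(0,2): no bracket -> illegal
(0,4): no bracket -> illegal
(0,5): flips 1 -> legal
(1,0): no bracket -> illegal
(1,2): no bracket -> illegal
(1,4): no bracket -> illegal
(2,0): flips 2 -> legal
(3,0): flips 3 -> legal
(4,0): flips 2 -> legal
(4,1): flips 1 -> legal
(4,2): flips 1 -> legal
(4,3): flips 1 -> legal
(4,5): no bracket -> illegal
(5,3): flips 1 -> legal
(5,4): flips 1 -> legal
(5,5): no bracket -> illegal
B mobility = 9
-- W to move --
(0,2): no bracket -> illegal
(0,3): flips 2 -> legal
(0,4): flips 1 -> legal
(1,2): no bracket -> illegal
(1,4): flips 3 -> legal
(4,3): no bracket -> illegal
(4,5): flips 2 -> legal
W mobility = 4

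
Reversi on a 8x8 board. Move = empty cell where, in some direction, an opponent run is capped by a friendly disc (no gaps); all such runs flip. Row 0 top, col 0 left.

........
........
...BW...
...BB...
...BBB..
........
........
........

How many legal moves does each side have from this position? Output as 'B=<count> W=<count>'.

-- B to move --
(1,3): no bracket -> illegal
(1,4): flips 1 -> legal
(1,5): flips 1 -> legal
(2,5): flips 1 -> legal
(3,5): no bracket -> illegal
B mobility = 3
-- W to move --
(1,2): no bracket -> illegal
(1,3): no bracket -> illegal
(1,4): no bracket -> illegal
(2,2): flips 1 -> legal
(2,5): no bracket -> illegal
(3,2): no bracket -> illegal
(3,5): no bracket -> illegal
(3,6): no bracket -> illegal
(4,2): flips 1 -> legal
(4,6): no bracket -> illegal
(5,2): no bracket -> illegal
(5,3): no bracket -> illegal
(5,4): flips 2 -> legal
(5,5): no bracket -> illegal
(5,6): no bracket -> illegal
W mobility = 3

Answer: B=3 W=3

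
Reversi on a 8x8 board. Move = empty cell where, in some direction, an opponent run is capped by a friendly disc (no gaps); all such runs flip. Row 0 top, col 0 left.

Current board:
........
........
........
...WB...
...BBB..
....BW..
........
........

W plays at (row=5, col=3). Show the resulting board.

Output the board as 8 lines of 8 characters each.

Place W at (5,3); scan 8 dirs for brackets.
Dir NW: first cell '.' (not opp) -> no flip
Dir N: opp run (4,3) capped by W -> flip
Dir NE: opp run (4,4), next='.' -> no flip
Dir W: first cell '.' (not opp) -> no flip
Dir E: opp run (5,4) capped by W -> flip
Dir SW: first cell '.' (not opp) -> no flip
Dir S: first cell '.' (not opp) -> no flip
Dir SE: first cell '.' (not opp) -> no flip
All flips: (4,3) (5,4)

Answer: ........
........
........
...WB...
...WBB..
...WWW..
........
........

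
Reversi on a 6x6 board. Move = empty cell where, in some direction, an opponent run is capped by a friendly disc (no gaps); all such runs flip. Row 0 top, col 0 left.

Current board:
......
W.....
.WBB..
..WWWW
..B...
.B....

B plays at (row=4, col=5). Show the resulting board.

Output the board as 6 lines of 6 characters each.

Place B at (4,5); scan 8 dirs for brackets.
Dir NW: opp run (3,4) capped by B -> flip
Dir N: opp run (3,5), next='.' -> no flip
Dir NE: edge -> no flip
Dir W: first cell '.' (not opp) -> no flip
Dir E: edge -> no flip
Dir SW: first cell '.' (not opp) -> no flip
Dir S: first cell '.' (not opp) -> no flip
Dir SE: edge -> no flip
All flips: (3,4)

Answer: ......
W.....
.WBB..
..WWBW
..B..B
.B....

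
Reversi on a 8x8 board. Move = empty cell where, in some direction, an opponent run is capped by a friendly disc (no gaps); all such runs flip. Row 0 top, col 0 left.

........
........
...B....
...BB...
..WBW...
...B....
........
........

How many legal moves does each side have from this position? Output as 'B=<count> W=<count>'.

-- B to move --
(3,1): flips 1 -> legal
(3,2): no bracket -> illegal
(3,5): flips 1 -> legal
(4,1): flips 1 -> legal
(4,5): flips 1 -> legal
(5,1): flips 1 -> legal
(5,2): no bracket -> illegal
(5,4): flips 1 -> legal
(5,5): flips 1 -> legal
B mobility = 7
-- W to move --
(1,2): no bracket -> illegal
(1,3): no bracket -> illegal
(1,4): no bracket -> illegal
(2,2): flips 1 -> legal
(2,4): flips 2 -> legal
(2,5): no bracket -> illegal
(3,2): no bracket -> illegal
(3,5): no bracket -> illegal
(4,5): no bracket -> illegal
(5,2): no bracket -> illegal
(5,4): no bracket -> illegal
(6,2): flips 1 -> legal
(6,3): no bracket -> illegal
(6,4): flips 1 -> legal
W mobility = 4

Answer: B=7 W=4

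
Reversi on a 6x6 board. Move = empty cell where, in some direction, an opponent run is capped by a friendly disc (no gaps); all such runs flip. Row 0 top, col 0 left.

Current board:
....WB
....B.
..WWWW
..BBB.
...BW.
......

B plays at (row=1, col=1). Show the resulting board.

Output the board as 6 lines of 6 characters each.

Place B at (1,1); scan 8 dirs for brackets.
Dir NW: first cell '.' (not opp) -> no flip
Dir N: first cell '.' (not opp) -> no flip
Dir NE: first cell '.' (not opp) -> no flip
Dir W: first cell '.' (not opp) -> no flip
Dir E: first cell '.' (not opp) -> no flip
Dir SW: first cell '.' (not opp) -> no flip
Dir S: first cell '.' (not opp) -> no flip
Dir SE: opp run (2,2) capped by B -> flip
All flips: (2,2)

Answer: ....WB
.B..B.
..BWWW
..BBB.
...BW.
......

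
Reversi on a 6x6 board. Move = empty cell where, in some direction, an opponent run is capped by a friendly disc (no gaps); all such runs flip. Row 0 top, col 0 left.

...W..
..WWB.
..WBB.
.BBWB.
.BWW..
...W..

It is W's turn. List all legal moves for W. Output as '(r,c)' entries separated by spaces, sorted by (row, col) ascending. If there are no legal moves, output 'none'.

Answer: (1,5) (2,0) (2,1) (2,5) (3,0) (3,5) (4,0) (4,5)

Derivation:
(0,4): no bracket -> illegal
(0,5): no bracket -> illegal
(1,5): flips 2 -> legal
(2,0): flips 1 -> legal
(2,1): flips 1 -> legal
(2,5): flips 4 -> legal
(3,0): flips 2 -> legal
(3,5): flips 2 -> legal
(4,0): flips 2 -> legal
(4,4): no bracket -> illegal
(4,5): flips 2 -> legal
(5,0): no bracket -> illegal
(5,1): no bracket -> illegal
(5,2): no bracket -> illegal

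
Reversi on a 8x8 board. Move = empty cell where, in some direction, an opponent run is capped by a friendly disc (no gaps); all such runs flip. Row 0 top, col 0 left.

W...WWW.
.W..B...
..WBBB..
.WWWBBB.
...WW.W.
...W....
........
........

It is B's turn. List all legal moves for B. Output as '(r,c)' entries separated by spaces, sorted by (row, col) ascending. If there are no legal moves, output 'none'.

Answer: (2,1) (3,0) (4,1) (4,2) (5,2) (5,4) (5,6) (5,7) (6,2) (6,3)

Derivation:
(0,1): no bracket -> illegal
(0,2): no bracket -> illegal
(0,3): no bracket -> illegal
(0,7): no bracket -> illegal
(1,0): no bracket -> illegal
(1,2): no bracket -> illegal
(1,3): no bracket -> illegal
(1,5): no bracket -> illegal
(1,6): no bracket -> illegal
(1,7): no bracket -> illegal
(2,0): no bracket -> illegal
(2,1): flips 1 -> legal
(3,0): flips 3 -> legal
(3,7): no bracket -> illegal
(4,0): no bracket -> illegal
(4,1): flips 1 -> legal
(4,2): flips 1 -> legal
(4,5): no bracket -> illegal
(4,7): no bracket -> illegal
(5,2): flips 1 -> legal
(5,4): flips 1 -> legal
(5,5): no bracket -> illegal
(5,6): flips 1 -> legal
(5,7): flips 1 -> legal
(6,2): flips 2 -> legal
(6,3): flips 3 -> legal
(6,4): no bracket -> illegal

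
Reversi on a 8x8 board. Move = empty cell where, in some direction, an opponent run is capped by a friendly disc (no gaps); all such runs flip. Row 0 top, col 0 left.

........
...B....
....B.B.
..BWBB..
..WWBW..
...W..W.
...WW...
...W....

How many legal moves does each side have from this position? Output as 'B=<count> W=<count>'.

Answer: B=9 W=9

Derivation:
-- B to move --
(2,2): flips 1 -> legal
(2,3): no bracket -> illegal
(3,1): no bracket -> illegal
(3,6): no bracket -> illegal
(4,1): flips 2 -> legal
(4,6): flips 1 -> legal
(4,7): no bracket -> illegal
(5,1): flips 2 -> legal
(5,2): flips 2 -> legal
(5,4): flips 1 -> legal
(5,5): flips 1 -> legal
(5,7): no bracket -> illegal
(6,2): flips 1 -> legal
(6,5): no bracket -> illegal
(6,6): no bracket -> illegal
(6,7): flips 2 -> legal
(7,2): no bracket -> illegal
(7,4): no bracket -> illegal
(7,5): no bracket -> illegal
B mobility = 9
-- W to move --
(0,2): no bracket -> illegal
(0,3): no bracket -> illegal
(0,4): no bracket -> illegal
(1,2): no bracket -> illegal
(1,4): no bracket -> illegal
(1,5): flips 1 -> legal
(1,6): no bracket -> illegal
(1,7): flips 3 -> legal
(2,1): flips 1 -> legal
(2,2): flips 1 -> legal
(2,3): flips 1 -> legal
(2,5): flips 2 -> legal
(2,7): no bracket -> illegal
(3,1): flips 1 -> legal
(3,6): flips 2 -> legal
(3,7): no bracket -> illegal
(4,1): no bracket -> illegal
(4,6): no bracket -> illegal
(5,4): no bracket -> illegal
(5,5): flips 1 -> legal
W mobility = 9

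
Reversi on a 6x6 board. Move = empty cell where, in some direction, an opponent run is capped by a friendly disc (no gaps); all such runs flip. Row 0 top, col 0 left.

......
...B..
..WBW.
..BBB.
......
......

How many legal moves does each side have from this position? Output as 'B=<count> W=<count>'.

Answer: B=8 W=4

Derivation:
-- B to move --
(1,1): flips 1 -> legal
(1,2): flips 1 -> legal
(1,4): flips 1 -> legal
(1,5): flips 1 -> legal
(2,1): flips 1 -> legal
(2,5): flips 1 -> legal
(3,1): flips 1 -> legal
(3,5): flips 1 -> legal
B mobility = 8
-- W to move --
(0,2): flips 1 -> legal
(0,3): no bracket -> illegal
(0,4): flips 1 -> legal
(1,2): no bracket -> illegal
(1,4): no bracket -> illegal
(2,1): no bracket -> illegal
(2,5): no bracket -> illegal
(3,1): no bracket -> illegal
(3,5): no bracket -> illegal
(4,1): no bracket -> illegal
(4,2): flips 2 -> legal
(4,3): no bracket -> illegal
(4,4): flips 2 -> legal
(4,5): no bracket -> illegal
W mobility = 4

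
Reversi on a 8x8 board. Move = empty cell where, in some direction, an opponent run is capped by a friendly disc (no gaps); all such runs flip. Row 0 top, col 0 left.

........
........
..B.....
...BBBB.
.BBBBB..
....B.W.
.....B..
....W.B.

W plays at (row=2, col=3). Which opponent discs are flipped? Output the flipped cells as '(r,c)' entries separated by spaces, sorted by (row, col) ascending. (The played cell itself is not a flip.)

Answer: (3,4) (4,5)

Derivation:
Dir NW: first cell '.' (not opp) -> no flip
Dir N: first cell '.' (not opp) -> no flip
Dir NE: first cell '.' (not opp) -> no flip
Dir W: opp run (2,2), next='.' -> no flip
Dir E: first cell '.' (not opp) -> no flip
Dir SW: first cell '.' (not opp) -> no flip
Dir S: opp run (3,3) (4,3), next='.' -> no flip
Dir SE: opp run (3,4) (4,5) capped by W -> flip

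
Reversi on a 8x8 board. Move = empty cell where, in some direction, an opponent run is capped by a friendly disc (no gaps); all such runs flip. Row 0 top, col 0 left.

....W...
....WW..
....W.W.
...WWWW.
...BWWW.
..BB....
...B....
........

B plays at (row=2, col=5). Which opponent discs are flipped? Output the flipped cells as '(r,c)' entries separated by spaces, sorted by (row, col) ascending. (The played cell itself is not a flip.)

Dir NW: opp run (1,4), next='.' -> no flip
Dir N: opp run (1,5), next='.' -> no flip
Dir NE: first cell '.' (not opp) -> no flip
Dir W: opp run (2,4), next='.' -> no flip
Dir E: opp run (2,6), next='.' -> no flip
Dir SW: opp run (3,4) capped by B -> flip
Dir S: opp run (3,5) (4,5), next='.' -> no flip
Dir SE: opp run (3,6), next='.' -> no flip

Answer: (3,4)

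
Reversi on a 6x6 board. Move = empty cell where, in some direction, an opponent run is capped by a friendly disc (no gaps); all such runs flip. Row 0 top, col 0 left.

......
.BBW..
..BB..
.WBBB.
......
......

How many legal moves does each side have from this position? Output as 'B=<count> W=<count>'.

-- B to move --
(0,2): no bracket -> illegal
(0,3): flips 1 -> legal
(0,4): flips 1 -> legal
(1,4): flips 1 -> legal
(2,0): no bracket -> illegal
(2,1): no bracket -> illegal
(2,4): no bracket -> illegal
(3,0): flips 1 -> legal
(4,0): flips 1 -> legal
(4,1): no bracket -> illegal
(4,2): no bracket -> illegal
B mobility = 5
-- W to move --
(0,0): no bracket -> illegal
(0,1): no bracket -> illegal
(0,2): no bracket -> illegal
(0,3): no bracket -> illegal
(1,0): flips 2 -> legal
(1,4): no bracket -> illegal
(2,0): no bracket -> illegal
(2,1): no bracket -> illegal
(2,4): no bracket -> illegal
(2,5): no bracket -> illegal
(3,5): flips 3 -> legal
(4,1): no bracket -> illegal
(4,2): no bracket -> illegal
(4,3): flips 2 -> legal
(4,4): no bracket -> illegal
(4,5): no bracket -> illegal
W mobility = 3

Answer: B=5 W=3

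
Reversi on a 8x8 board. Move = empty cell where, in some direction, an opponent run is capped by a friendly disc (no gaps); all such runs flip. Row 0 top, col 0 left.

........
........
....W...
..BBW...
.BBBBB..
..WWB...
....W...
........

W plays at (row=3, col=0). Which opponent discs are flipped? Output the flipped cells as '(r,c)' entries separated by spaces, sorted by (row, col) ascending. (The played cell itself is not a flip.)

Dir NW: edge -> no flip
Dir N: first cell '.' (not opp) -> no flip
Dir NE: first cell '.' (not opp) -> no flip
Dir W: edge -> no flip
Dir E: first cell '.' (not opp) -> no flip
Dir SW: edge -> no flip
Dir S: first cell '.' (not opp) -> no flip
Dir SE: opp run (4,1) capped by W -> flip

Answer: (4,1)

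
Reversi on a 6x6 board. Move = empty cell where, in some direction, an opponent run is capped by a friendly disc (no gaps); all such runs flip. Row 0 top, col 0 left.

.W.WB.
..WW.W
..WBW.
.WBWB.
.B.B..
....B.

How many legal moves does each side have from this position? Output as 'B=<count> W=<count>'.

Answer: B=6 W=7

Derivation:
-- B to move --
(0,0): no bracket -> illegal
(0,2): flips 3 -> legal
(0,5): no bracket -> illegal
(1,0): no bracket -> illegal
(1,1): no bracket -> illegal
(1,4): flips 1 -> legal
(2,0): no bracket -> illegal
(2,1): flips 2 -> legal
(2,5): flips 1 -> legal
(3,0): flips 1 -> legal
(3,5): no bracket -> illegal
(4,0): flips 3 -> legal
(4,2): no bracket -> illegal
(4,4): no bracket -> illegal
B mobility = 6
-- W to move --
(0,5): flips 1 -> legal
(1,4): no bracket -> illegal
(2,1): no bracket -> illegal
(2,5): no bracket -> illegal
(3,0): no bracket -> illegal
(3,5): flips 1 -> legal
(4,0): no bracket -> illegal
(4,2): flips 1 -> legal
(4,4): flips 1 -> legal
(4,5): flips 2 -> legal
(5,0): no bracket -> illegal
(5,1): flips 1 -> legal
(5,2): no bracket -> illegal
(5,3): flips 1 -> legal
(5,5): no bracket -> illegal
W mobility = 7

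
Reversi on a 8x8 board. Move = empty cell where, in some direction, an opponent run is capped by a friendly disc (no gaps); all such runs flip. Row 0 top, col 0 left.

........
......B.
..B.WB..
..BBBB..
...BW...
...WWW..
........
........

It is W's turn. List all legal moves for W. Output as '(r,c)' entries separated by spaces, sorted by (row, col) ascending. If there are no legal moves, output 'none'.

(0,5): no bracket -> illegal
(0,6): no bracket -> illegal
(0,7): no bracket -> illegal
(1,1): flips 2 -> legal
(1,2): no bracket -> illegal
(1,3): no bracket -> illegal
(1,4): no bracket -> illegal
(1,5): no bracket -> illegal
(1,7): no bracket -> illegal
(2,1): flips 2 -> legal
(2,3): flips 2 -> legal
(2,6): flips 2 -> legal
(2,7): no bracket -> illegal
(3,1): no bracket -> illegal
(3,6): no bracket -> illegal
(4,1): no bracket -> illegal
(4,2): flips 2 -> legal
(4,5): no bracket -> illegal
(4,6): flips 1 -> legal
(5,2): no bracket -> illegal

Answer: (1,1) (2,1) (2,3) (2,6) (4,2) (4,6)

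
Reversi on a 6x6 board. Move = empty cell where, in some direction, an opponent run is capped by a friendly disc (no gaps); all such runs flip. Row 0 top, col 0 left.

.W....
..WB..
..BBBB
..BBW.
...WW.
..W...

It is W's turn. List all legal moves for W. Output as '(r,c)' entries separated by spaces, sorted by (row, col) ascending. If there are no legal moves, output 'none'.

Answer: (0,3) (1,1) (1,4) (2,1) (3,1) (4,2)

Derivation:
(0,2): no bracket -> illegal
(0,3): flips 3 -> legal
(0,4): no bracket -> illegal
(1,1): flips 2 -> legal
(1,4): flips 2 -> legal
(1,5): no bracket -> illegal
(2,1): flips 1 -> legal
(3,1): flips 2 -> legal
(3,5): no bracket -> illegal
(4,1): no bracket -> illegal
(4,2): flips 2 -> legal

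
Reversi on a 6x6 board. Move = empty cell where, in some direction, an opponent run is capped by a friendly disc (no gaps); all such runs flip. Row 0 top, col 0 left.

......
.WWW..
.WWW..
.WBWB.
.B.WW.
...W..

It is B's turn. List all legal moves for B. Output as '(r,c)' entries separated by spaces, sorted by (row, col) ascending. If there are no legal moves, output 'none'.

(0,0): no bracket -> illegal
(0,1): flips 5 -> legal
(0,2): flips 2 -> legal
(0,3): no bracket -> illegal
(0,4): no bracket -> illegal
(1,0): flips 1 -> legal
(1,4): flips 1 -> legal
(2,0): no bracket -> illegal
(2,4): no bracket -> illegal
(3,0): flips 1 -> legal
(3,5): no bracket -> illegal
(4,0): no bracket -> illegal
(4,2): no bracket -> illegal
(4,5): no bracket -> illegal
(5,2): flips 1 -> legal
(5,4): flips 2 -> legal
(5,5): no bracket -> illegal

Answer: (0,1) (0,2) (1,0) (1,4) (3,0) (5,2) (5,4)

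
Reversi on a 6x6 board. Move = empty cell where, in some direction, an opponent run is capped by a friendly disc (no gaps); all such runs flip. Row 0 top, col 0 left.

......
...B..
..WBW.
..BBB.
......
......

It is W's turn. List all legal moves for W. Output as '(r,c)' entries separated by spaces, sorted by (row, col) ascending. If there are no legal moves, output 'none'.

(0,2): flips 1 -> legal
(0,3): no bracket -> illegal
(0,4): flips 1 -> legal
(1,2): no bracket -> illegal
(1,4): no bracket -> illegal
(2,1): no bracket -> illegal
(2,5): no bracket -> illegal
(3,1): no bracket -> illegal
(3,5): no bracket -> illegal
(4,1): no bracket -> illegal
(4,2): flips 2 -> legal
(4,3): no bracket -> illegal
(4,4): flips 2 -> legal
(4,5): no bracket -> illegal

Answer: (0,2) (0,4) (4,2) (4,4)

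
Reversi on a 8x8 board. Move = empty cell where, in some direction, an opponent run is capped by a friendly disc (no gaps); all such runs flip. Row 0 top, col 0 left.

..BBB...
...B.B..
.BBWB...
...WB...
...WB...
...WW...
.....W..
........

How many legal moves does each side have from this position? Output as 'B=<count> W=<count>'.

Answer: B=7 W=8

Derivation:
-- B to move --
(1,2): flips 1 -> legal
(1,4): no bracket -> illegal
(3,2): flips 1 -> legal
(4,2): flips 2 -> legal
(4,5): no bracket -> illegal
(5,2): flips 1 -> legal
(5,5): no bracket -> illegal
(5,6): no bracket -> illegal
(6,2): flips 1 -> legal
(6,3): flips 4 -> legal
(6,4): flips 1 -> legal
(6,6): no bracket -> illegal
(7,4): no bracket -> illegal
(7,5): no bracket -> illegal
(7,6): no bracket -> illegal
B mobility = 7
-- W to move --
(0,1): no bracket -> illegal
(0,5): no bracket -> illegal
(0,6): flips 2 -> legal
(1,0): no bracket -> illegal
(1,1): flips 1 -> legal
(1,2): no bracket -> illegal
(1,4): flips 3 -> legal
(1,6): no bracket -> illegal
(2,0): flips 2 -> legal
(2,5): flips 2 -> legal
(2,6): no bracket -> illegal
(3,0): no bracket -> illegal
(3,1): no bracket -> illegal
(3,2): no bracket -> illegal
(3,5): flips 2 -> legal
(4,5): flips 2 -> legal
(5,5): flips 1 -> legal
W mobility = 8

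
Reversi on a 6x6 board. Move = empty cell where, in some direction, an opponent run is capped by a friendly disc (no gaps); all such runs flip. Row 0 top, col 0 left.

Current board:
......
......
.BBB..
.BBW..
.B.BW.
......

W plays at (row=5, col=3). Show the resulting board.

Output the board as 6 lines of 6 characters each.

Answer: ......
......
.BBB..
.BBW..
.B.WW.
...W..

Derivation:
Place W at (5,3); scan 8 dirs for brackets.
Dir NW: first cell '.' (not opp) -> no flip
Dir N: opp run (4,3) capped by W -> flip
Dir NE: first cell 'W' (not opp) -> no flip
Dir W: first cell '.' (not opp) -> no flip
Dir E: first cell '.' (not opp) -> no flip
Dir SW: edge -> no flip
Dir S: edge -> no flip
Dir SE: edge -> no flip
All flips: (4,3)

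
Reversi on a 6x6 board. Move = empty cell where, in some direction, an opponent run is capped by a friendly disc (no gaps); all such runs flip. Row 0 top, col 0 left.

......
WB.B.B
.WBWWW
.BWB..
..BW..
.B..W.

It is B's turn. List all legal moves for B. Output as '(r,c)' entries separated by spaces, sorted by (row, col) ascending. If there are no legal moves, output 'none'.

(0,0): no bracket -> illegal
(0,1): no bracket -> illegal
(1,2): no bracket -> illegal
(1,4): no bracket -> illegal
(2,0): flips 1 -> legal
(3,0): no bracket -> illegal
(3,4): no bracket -> illegal
(3,5): flips 2 -> legal
(4,1): no bracket -> illegal
(4,4): flips 1 -> legal
(4,5): no bracket -> illegal
(5,2): no bracket -> illegal
(5,3): flips 1 -> legal
(5,5): no bracket -> illegal

Answer: (2,0) (3,5) (4,4) (5,3)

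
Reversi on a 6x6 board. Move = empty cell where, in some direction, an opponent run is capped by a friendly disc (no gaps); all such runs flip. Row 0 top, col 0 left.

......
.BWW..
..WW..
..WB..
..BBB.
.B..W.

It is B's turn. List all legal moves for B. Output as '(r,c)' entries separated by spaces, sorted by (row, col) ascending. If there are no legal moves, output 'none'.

Answer: (0,2) (0,3) (1,4) (2,1) (3,1)

Derivation:
(0,1): no bracket -> illegal
(0,2): flips 3 -> legal
(0,3): flips 2 -> legal
(0,4): no bracket -> illegal
(1,4): flips 2 -> legal
(2,1): flips 1 -> legal
(2,4): no bracket -> illegal
(3,1): flips 1 -> legal
(3,4): no bracket -> illegal
(4,1): no bracket -> illegal
(4,5): no bracket -> illegal
(5,3): no bracket -> illegal
(5,5): no bracket -> illegal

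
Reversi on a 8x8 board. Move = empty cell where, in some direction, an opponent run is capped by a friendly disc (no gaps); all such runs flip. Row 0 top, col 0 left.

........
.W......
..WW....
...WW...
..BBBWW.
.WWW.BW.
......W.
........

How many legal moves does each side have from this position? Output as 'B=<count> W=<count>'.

-- B to move --
(0,0): flips 3 -> legal
(0,1): no bracket -> illegal
(0,2): no bracket -> illegal
(1,0): no bracket -> illegal
(1,2): no bracket -> illegal
(1,3): flips 2 -> legal
(1,4): no bracket -> illegal
(2,0): no bracket -> illegal
(2,1): no bracket -> illegal
(2,4): flips 2 -> legal
(2,5): flips 1 -> legal
(3,1): no bracket -> illegal
(3,2): no bracket -> illegal
(3,5): flips 1 -> legal
(3,6): no bracket -> illegal
(3,7): flips 1 -> legal
(4,0): no bracket -> illegal
(4,1): no bracket -> illegal
(4,7): flips 2 -> legal
(5,0): no bracket -> illegal
(5,4): no bracket -> illegal
(5,7): flips 1 -> legal
(6,0): flips 1 -> legal
(6,1): flips 1 -> legal
(6,2): flips 2 -> legal
(6,3): flips 1 -> legal
(6,4): flips 1 -> legal
(6,5): no bracket -> illegal
(6,7): no bracket -> illegal
(7,5): no bracket -> illegal
(7,6): no bracket -> illegal
(7,7): flips 1 -> legal
B mobility = 14
-- W to move --
(3,1): flips 1 -> legal
(3,2): flips 1 -> legal
(3,5): flips 1 -> legal
(4,1): flips 3 -> legal
(5,4): flips 2 -> legal
(6,4): flips 1 -> legal
(6,5): flips 1 -> legal
W mobility = 7

Answer: B=14 W=7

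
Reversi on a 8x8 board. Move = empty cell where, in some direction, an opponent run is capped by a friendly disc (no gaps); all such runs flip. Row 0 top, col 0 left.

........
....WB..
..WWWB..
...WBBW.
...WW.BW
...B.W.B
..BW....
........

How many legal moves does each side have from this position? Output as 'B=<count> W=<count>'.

-- B to move --
(0,3): flips 1 -> legal
(0,4): flips 2 -> legal
(0,5): no bracket -> illegal
(1,1): no bracket -> illegal
(1,2): flips 1 -> legal
(1,3): flips 5 -> legal
(2,1): flips 3 -> legal
(2,6): flips 1 -> legal
(2,7): no bracket -> illegal
(3,1): no bracket -> illegal
(3,2): flips 1 -> legal
(3,7): flips 2 -> legal
(4,2): flips 2 -> legal
(4,5): no bracket -> illegal
(5,2): flips 1 -> legal
(5,4): flips 1 -> legal
(5,6): no bracket -> illegal
(6,4): flips 2 -> legal
(6,5): no bracket -> illegal
(6,6): no bracket -> illegal
(7,2): no bracket -> illegal
(7,3): flips 1 -> legal
(7,4): no bracket -> illegal
B mobility = 13
-- W to move --
(0,4): no bracket -> illegal
(0,5): no bracket -> illegal
(0,6): flips 1 -> legal
(1,6): flips 3 -> legal
(2,6): flips 2 -> legal
(3,7): flips 1 -> legal
(4,2): no bracket -> illegal
(4,5): flips 2 -> legal
(5,1): no bracket -> illegal
(5,2): no bracket -> illegal
(5,4): no bracket -> illegal
(5,6): flips 1 -> legal
(6,1): flips 1 -> legal
(6,4): no bracket -> illegal
(6,6): no bracket -> illegal
(6,7): flips 1 -> legal
(7,1): flips 2 -> legal
(7,2): no bracket -> illegal
(7,3): no bracket -> illegal
W mobility = 9

Answer: B=13 W=9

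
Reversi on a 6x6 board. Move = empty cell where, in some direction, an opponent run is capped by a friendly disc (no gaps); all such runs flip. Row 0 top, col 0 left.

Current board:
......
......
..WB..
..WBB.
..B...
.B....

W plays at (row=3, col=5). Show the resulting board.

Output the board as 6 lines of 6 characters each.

Answer: ......
......
..WB..
..WWWW
..B...
.B....

Derivation:
Place W at (3,5); scan 8 dirs for brackets.
Dir NW: first cell '.' (not opp) -> no flip
Dir N: first cell '.' (not opp) -> no flip
Dir NE: edge -> no flip
Dir W: opp run (3,4) (3,3) capped by W -> flip
Dir E: edge -> no flip
Dir SW: first cell '.' (not opp) -> no flip
Dir S: first cell '.' (not opp) -> no flip
Dir SE: edge -> no flip
All flips: (3,3) (3,4)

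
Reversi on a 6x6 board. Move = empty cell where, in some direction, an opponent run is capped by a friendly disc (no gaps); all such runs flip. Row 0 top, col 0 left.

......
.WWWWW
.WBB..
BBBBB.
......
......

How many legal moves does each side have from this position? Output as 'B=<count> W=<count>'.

-- B to move --
(0,0): flips 1 -> legal
(0,1): flips 3 -> legal
(0,2): flips 1 -> legal
(0,3): flips 3 -> legal
(0,4): flips 1 -> legal
(0,5): flips 1 -> legal
(1,0): flips 1 -> legal
(2,0): flips 1 -> legal
(2,4): no bracket -> illegal
(2,5): no bracket -> illegal
B mobility = 8
-- W to move --
(2,0): no bracket -> illegal
(2,4): flips 2 -> legal
(2,5): no bracket -> illegal
(3,5): no bracket -> illegal
(4,0): flips 2 -> legal
(4,1): flips 3 -> legal
(4,2): flips 2 -> legal
(4,3): flips 3 -> legal
(4,4): flips 2 -> legal
(4,5): flips 2 -> legal
W mobility = 7

Answer: B=8 W=7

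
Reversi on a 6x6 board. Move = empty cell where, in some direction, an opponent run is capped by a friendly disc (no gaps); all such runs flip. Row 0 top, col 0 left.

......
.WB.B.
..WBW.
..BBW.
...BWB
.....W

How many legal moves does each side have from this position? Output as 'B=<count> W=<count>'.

-- B to move --
(0,0): flips 2 -> legal
(0,1): no bracket -> illegal
(0,2): no bracket -> illegal
(1,0): flips 1 -> legal
(1,3): no bracket -> illegal
(1,5): flips 1 -> legal
(2,0): no bracket -> illegal
(2,1): flips 1 -> legal
(2,5): flips 2 -> legal
(3,1): no bracket -> illegal
(3,5): flips 1 -> legal
(5,3): no bracket -> illegal
(5,4): flips 3 -> legal
B mobility = 7
-- W to move --
(0,1): flips 2 -> legal
(0,2): flips 1 -> legal
(0,3): no bracket -> illegal
(0,4): flips 1 -> legal
(0,5): no bracket -> illegal
(1,3): flips 1 -> legal
(1,5): no bracket -> illegal
(2,1): no bracket -> illegal
(2,5): no bracket -> illegal
(3,1): flips 2 -> legal
(3,5): flips 1 -> legal
(4,1): no bracket -> illegal
(4,2): flips 3 -> legal
(5,2): flips 1 -> legal
(5,3): no bracket -> illegal
(5,4): no bracket -> illegal
W mobility = 8

Answer: B=7 W=8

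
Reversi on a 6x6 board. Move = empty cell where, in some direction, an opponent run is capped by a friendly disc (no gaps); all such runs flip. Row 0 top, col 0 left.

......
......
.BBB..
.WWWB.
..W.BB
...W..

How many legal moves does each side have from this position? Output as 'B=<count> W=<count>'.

-- B to move --
(2,0): no bracket -> illegal
(2,4): no bracket -> illegal
(3,0): flips 3 -> legal
(4,0): flips 1 -> legal
(4,1): flips 2 -> legal
(4,3): flips 2 -> legal
(5,1): no bracket -> illegal
(5,2): flips 2 -> legal
(5,4): no bracket -> illegal
B mobility = 5
-- W to move --
(1,0): flips 1 -> legal
(1,1): flips 2 -> legal
(1,2): flips 1 -> legal
(1,3): flips 2 -> legal
(1,4): flips 1 -> legal
(2,0): no bracket -> illegal
(2,4): no bracket -> illegal
(2,5): no bracket -> illegal
(3,0): no bracket -> illegal
(3,5): flips 2 -> legal
(4,3): no bracket -> illegal
(5,4): no bracket -> illegal
(5,5): flips 1 -> legal
W mobility = 7

Answer: B=5 W=7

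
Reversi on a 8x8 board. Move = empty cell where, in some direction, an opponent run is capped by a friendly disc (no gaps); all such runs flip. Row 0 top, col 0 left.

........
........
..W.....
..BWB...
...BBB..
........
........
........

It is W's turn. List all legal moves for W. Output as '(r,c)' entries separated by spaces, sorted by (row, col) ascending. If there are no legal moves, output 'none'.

(2,1): no bracket -> illegal
(2,3): no bracket -> illegal
(2,4): no bracket -> illegal
(2,5): no bracket -> illegal
(3,1): flips 1 -> legal
(3,5): flips 1 -> legal
(3,6): no bracket -> illegal
(4,1): no bracket -> illegal
(4,2): flips 1 -> legal
(4,6): no bracket -> illegal
(5,2): no bracket -> illegal
(5,3): flips 1 -> legal
(5,4): no bracket -> illegal
(5,5): flips 1 -> legal
(5,6): no bracket -> illegal

Answer: (3,1) (3,5) (4,2) (5,3) (5,5)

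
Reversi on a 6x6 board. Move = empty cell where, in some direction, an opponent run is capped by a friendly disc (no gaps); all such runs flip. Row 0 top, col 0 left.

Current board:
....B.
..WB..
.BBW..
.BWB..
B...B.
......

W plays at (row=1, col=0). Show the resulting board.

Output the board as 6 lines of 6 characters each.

Answer: ....B.
W.WB..
.WBW..
.BWB..
B...B.
......

Derivation:
Place W at (1,0); scan 8 dirs for brackets.
Dir NW: edge -> no flip
Dir N: first cell '.' (not opp) -> no flip
Dir NE: first cell '.' (not opp) -> no flip
Dir W: edge -> no flip
Dir E: first cell '.' (not opp) -> no flip
Dir SW: edge -> no flip
Dir S: first cell '.' (not opp) -> no flip
Dir SE: opp run (2,1) capped by W -> flip
All flips: (2,1)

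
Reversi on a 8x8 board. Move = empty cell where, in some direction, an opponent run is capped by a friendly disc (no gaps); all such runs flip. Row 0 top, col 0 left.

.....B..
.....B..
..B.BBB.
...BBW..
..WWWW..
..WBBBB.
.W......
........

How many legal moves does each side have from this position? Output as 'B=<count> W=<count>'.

-- B to move --
(3,1): flips 1 -> legal
(3,2): flips 1 -> legal
(3,6): flips 2 -> legal
(4,1): no bracket -> illegal
(4,6): flips 1 -> legal
(5,0): no bracket -> illegal
(5,1): flips 2 -> legal
(6,0): no bracket -> illegal
(6,2): no bracket -> illegal
(6,3): no bracket -> illegal
(7,0): flips 3 -> legal
(7,1): no bracket -> illegal
(7,2): no bracket -> illegal
B mobility = 6
-- W to move --
(0,4): no bracket -> illegal
(0,6): flips 3 -> legal
(1,1): flips 2 -> legal
(1,2): no bracket -> illegal
(1,3): flips 1 -> legal
(1,4): flips 2 -> legal
(1,6): flips 2 -> legal
(1,7): flips 1 -> legal
(2,1): no bracket -> illegal
(2,3): flips 2 -> legal
(2,7): no bracket -> illegal
(3,1): no bracket -> illegal
(3,2): flips 2 -> legal
(3,6): no bracket -> illegal
(3,7): no bracket -> illegal
(4,6): no bracket -> illegal
(4,7): no bracket -> illegal
(5,7): flips 4 -> legal
(6,2): flips 1 -> legal
(6,3): flips 2 -> legal
(6,4): flips 2 -> legal
(6,5): flips 2 -> legal
(6,6): flips 1 -> legal
(6,7): flips 1 -> legal
W mobility = 15

Answer: B=6 W=15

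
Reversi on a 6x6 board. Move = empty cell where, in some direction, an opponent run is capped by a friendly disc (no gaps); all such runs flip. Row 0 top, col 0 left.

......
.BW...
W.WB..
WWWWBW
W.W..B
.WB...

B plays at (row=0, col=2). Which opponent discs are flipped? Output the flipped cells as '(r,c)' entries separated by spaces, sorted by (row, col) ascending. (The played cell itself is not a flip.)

Answer: (1,2) (2,2) (3,2) (4,2)

Derivation:
Dir NW: edge -> no flip
Dir N: edge -> no flip
Dir NE: edge -> no flip
Dir W: first cell '.' (not opp) -> no flip
Dir E: first cell '.' (not opp) -> no flip
Dir SW: first cell 'B' (not opp) -> no flip
Dir S: opp run (1,2) (2,2) (3,2) (4,2) capped by B -> flip
Dir SE: first cell '.' (not opp) -> no flip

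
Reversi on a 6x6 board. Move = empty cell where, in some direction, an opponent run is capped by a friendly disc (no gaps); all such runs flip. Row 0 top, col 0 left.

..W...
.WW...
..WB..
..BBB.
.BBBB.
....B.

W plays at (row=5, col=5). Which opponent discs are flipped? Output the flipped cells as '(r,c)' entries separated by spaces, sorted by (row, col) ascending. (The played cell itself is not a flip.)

Answer: (3,3) (4,4)

Derivation:
Dir NW: opp run (4,4) (3,3) capped by W -> flip
Dir N: first cell '.' (not opp) -> no flip
Dir NE: edge -> no flip
Dir W: opp run (5,4), next='.' -> no flip
Dir E: edge -> no flip
Dir SW: edge -> no flip
Dir S: edge -> no flip
Dir SE: edge -> no flip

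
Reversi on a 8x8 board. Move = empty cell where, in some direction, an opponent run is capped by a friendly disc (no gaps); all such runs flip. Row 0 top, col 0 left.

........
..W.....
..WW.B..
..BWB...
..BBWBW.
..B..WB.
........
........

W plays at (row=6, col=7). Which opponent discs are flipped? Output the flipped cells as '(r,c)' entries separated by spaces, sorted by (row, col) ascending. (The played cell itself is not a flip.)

Dir NW: opp run (5,6) (4,5) (3,4) capped by W -> flip
Dir N: first cell '.' (not opp) -> no flip
Dir NE: edge -> no flip
Dir W: first cell '.' (not opp) -> no flip
Dir E: edge -> no flip
Dir SW: first cell '.' (not opp) -> no flip
Dir S: first cell '.' (not opp) -> no flip
Dir SE: edge -> no flip

Answer: (3,4) (4,5) (5,6)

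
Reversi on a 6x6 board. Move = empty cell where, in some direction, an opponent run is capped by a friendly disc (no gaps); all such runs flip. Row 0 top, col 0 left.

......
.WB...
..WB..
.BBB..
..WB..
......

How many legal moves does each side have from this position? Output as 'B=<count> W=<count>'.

Answer: B=8 W=6

Derivation:
-- B to move --
(0,0): flips 2 -> legal
(0,1): no bracket -> illegal
(0,2): no bracket -> illegal
(1,0): flips 1 -> legal
(1,3): flips 1 -> legal
(2,0): no bracket -> illegal
(2,1): flips 1 -> legal
(4,1): flips 1 -> legal
(5,1): flips 1 -> legal
(5,2): flips 1 -> legal
(5,3): flips 1 -> legal
B mobility = 8
-- W to move --
(0,1): no bracket -> illegal
(0,2): flips 1 -> legal
(0,3): no bracket -> illegal
(1,3): flips 1 -> legal
(1,4): no bracket -> illegal
(2,0): flips 1 -> legal
(2,1): no bracket -> illegal
(2,4): flips 2 -> legal
(3,0): no bracket -> illegal
(3,4): no bracket -> illegal
(4,0): flips 1 -> legal
(4,1): no bracket -> illegal
(4,4): flips 2 -> legal
(5,2): no bracket -> illegal
(5,3): no bracket -> illegal
(5,4): no bracket -> illegal
W mobility = 6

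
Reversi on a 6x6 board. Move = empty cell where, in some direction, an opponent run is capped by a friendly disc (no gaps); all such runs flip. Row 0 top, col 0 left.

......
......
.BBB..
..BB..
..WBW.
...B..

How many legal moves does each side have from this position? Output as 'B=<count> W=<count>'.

-- B to move --
(3,1): flips 1 -> legal
(3,4): no bracket -> illegal
(3,5): flips 1 -> legal
(4,1): flips 1 -> legal
(4,5): flips 1 -> legal
(5,1): flips 1 -> legal
(5,2): flips 1 -> legal
(5,4): no bracket -> illegal
(5,5): flips 1 -> legal
B mobility = 7
-- W to move --
(1,0): no bracket -> illegal
(1,1): flips 2 -> legal
(1,2): flips 2 -> legal
(1,3): no bracket -> illegal
(1,4): no bracket -> illegal
(2,0): no bracket -> illegal
(2,4): flips 1 -> legal
(3,0): no bracket -> illegal
(3,1): no bracket -> illegal
(3,4): no bracket -> illegal
(4,1): no bracket -> illegal
(5,2): no bracket -> illegal
(5,4): no bracket -> illegal
W mobility = 3

Answer: B=7 W=3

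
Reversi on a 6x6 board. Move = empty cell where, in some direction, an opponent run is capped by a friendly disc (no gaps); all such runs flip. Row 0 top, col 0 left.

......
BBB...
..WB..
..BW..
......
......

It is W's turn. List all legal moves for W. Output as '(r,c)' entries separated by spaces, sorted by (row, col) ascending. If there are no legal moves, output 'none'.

(0,0): flips 1 -> legal
(0,1): no bracket -> illegal
(0,2): flips 1 -> legal
(0,3): no bracket -> illegal
(1,3): flips 1 -> legal
(1,4): no bracket -> illegal
(2,0): no bracket -> illegal
(2,1): no bracket -> illegal
(2,4): flips 1 -> legal
(3,1): flips 1 -> legal
(3,4): no bracket -> illegal
(4,1): no bracket -> illegal
(4,2): flips 1 -> legal
(4,3): no bracket -> illegal

Answer: (0,0) (0,2) (1,3) (2,4) (3,1) (4,2)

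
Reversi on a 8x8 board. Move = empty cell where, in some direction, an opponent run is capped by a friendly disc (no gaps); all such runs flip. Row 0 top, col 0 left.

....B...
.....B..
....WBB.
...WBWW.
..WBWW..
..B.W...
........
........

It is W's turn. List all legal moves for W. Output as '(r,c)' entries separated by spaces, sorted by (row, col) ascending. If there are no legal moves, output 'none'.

Answer: (0,5) (0,6) (1,4) (1,6) (1,7) (2,3) (2,7) (3,2) (5,3) (6,2)

Derivation:
(0,3): no bracket -> illegal
(0,5): flips 2 -> legal
(0,6): flips 1 -> legal
(1,3): no bracket -> illegal
(1,4): flips 1 -> legal
(1,6): flips 1 -> legal
(1,7): flips 1 -> legal
(2,3): flips 1 -> legal
(2,7): flips 2 -> legal
(3,2): flips 1 -> legal
(3,7): no bracket -> illegal
(4,1): no bracket -> illegal
(5,1): no bracket -> illegal
(5,3): flips 1 -> legal
(6,1): no bracket -> illegal
(6,2): flips 1 -> legal
(6,3): no bracket -> illegal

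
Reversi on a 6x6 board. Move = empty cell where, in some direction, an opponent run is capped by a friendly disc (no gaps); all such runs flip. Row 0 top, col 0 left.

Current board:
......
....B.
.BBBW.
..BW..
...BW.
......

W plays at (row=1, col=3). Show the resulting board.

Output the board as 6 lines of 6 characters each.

Answer: ......
...WB.
.BBWW.
..BW..
...BW.
......

Derivation:
Place W at (1,3); scan 8 dirs for brackets.
Dir NW: first cell '.' (not opp) -> no flip
Dir N: first cell '.' (not opp) -> no flip
Dir NE: first cell '.' (not opp) -> no flip
Dir W: first cell '.' (not opp) -> no flip
Dir E: opp run (1,4), next='.' -> no flip
Dir SW: opp run (2,2), next='.' -> no flip
Dir S: opp run (2,3) capped by W -> flip
Dir SE: first cell 'W' (not opp) -> no flip
All flips: (2,3)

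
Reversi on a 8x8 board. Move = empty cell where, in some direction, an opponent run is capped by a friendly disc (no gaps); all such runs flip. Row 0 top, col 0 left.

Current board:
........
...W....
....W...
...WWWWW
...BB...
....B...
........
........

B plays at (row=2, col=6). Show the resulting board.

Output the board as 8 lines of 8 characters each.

Answer: ........
...W....
....W.B.
...WWBWW
...BB...
....B...
........
........

Derivation:
Place B at (2,6); scan 8 dirs for brackets.
Dir NW: first cell '.' (not opp) -> no flip
Dir N: first cell '.' (not opp) -> no flip
Dir NE: first cell '.' (not opp) -> no flip
Dir W: first cell '.' (not opp) -> no flip
Dir E: first cell '.' (not opp) -> no flip
Dir SW: opp run (3,5) capped by B -> flip
Dir S: opp run (3,6), next='.' -> no flip
Dir SE: opp run (3,7), next=edge -> no flip
All flips: (3,5)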